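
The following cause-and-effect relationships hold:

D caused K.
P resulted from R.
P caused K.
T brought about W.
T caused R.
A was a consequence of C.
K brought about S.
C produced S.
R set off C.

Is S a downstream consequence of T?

There is a causal chain: T → R → C → S.

Yes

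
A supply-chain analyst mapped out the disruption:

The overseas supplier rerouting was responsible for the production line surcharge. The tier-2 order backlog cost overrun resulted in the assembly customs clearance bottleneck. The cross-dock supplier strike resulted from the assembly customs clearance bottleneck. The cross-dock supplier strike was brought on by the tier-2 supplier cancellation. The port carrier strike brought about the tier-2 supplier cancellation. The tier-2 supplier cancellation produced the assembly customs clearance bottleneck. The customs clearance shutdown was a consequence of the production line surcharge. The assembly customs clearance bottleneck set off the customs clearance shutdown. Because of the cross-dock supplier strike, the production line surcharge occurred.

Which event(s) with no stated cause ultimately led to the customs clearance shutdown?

Tracing upstream from the customs clearance shutdown: the customs clearance shutdown ← the assembly customs clearance bottleneck ← the tier-2 supplier cancellation ← the port carrier strike.
A separate upstream branch: the customs clearance shutdown ← the assembly customs clearance bottleneck ← the tier-2 order backlog cost overrun.
A separate upstream branch: the customs clearance shutdown ← the production line surcharge ← the overseas supplier rerouting.
Each of those chain origins has no stated cause.

the overseas supplier rerouting, the port carrier strike, the tier-2 order backlog cost overrun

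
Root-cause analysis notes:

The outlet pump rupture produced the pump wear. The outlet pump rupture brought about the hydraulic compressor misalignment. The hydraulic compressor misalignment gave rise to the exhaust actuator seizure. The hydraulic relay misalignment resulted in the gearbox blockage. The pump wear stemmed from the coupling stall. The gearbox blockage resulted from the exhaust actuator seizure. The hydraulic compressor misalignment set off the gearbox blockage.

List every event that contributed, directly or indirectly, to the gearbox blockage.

Immediate causes of the gearbox blockage: the hydraulic compressor misalignment, the hydraulic relay misalignment, the exhaust actuator seizure.
Further upstream: the outlet pump rupture.

the exhaust actuator seizure, the hydraulic compressor misalignment, the hydraulic relay misalignment, the outlet pump rupture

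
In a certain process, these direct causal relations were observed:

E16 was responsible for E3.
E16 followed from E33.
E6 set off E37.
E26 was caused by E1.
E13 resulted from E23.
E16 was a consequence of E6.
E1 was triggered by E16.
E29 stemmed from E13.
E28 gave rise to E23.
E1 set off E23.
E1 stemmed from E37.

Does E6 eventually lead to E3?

There is a causal chain: E6 → E16 → E3.

Yes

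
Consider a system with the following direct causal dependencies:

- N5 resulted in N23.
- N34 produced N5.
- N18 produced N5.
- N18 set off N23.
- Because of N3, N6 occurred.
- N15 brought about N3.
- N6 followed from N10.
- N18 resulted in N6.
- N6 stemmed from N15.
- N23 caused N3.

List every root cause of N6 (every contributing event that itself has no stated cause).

N10, N15, N18, N34

Tracing upstream from N6: N6 ← N3 ← N23 ← N5 ← N34.
A separate upstream branch: N6 ← N10.
A separate upstream branch: N6 ← N18.
A separate upstream branch: N6 ← N15.
Each of those chain origins has no stated cause.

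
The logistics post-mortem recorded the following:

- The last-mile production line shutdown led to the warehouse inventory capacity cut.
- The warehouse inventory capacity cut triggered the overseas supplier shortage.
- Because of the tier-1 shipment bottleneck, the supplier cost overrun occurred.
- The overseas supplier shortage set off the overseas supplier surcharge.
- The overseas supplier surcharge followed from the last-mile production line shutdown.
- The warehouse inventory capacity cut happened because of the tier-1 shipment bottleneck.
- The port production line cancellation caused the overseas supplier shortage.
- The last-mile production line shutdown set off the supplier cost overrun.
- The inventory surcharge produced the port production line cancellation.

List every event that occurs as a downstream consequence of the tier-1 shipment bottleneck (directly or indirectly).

Direct effects: the supplier cost overrun, the warehouse inventory capacity cut.
2 steps out: the overseas supplier shortage.
3 steps out: the overseas supplier surcharge.
Not reachable from it: the inventory surcharge, the last-mile production line shutdown, the port production line cancellation.

the overseas supplier shortage, the overseas supplier surcharge, the supplier cost overrun, the warehouse inventory capacity cut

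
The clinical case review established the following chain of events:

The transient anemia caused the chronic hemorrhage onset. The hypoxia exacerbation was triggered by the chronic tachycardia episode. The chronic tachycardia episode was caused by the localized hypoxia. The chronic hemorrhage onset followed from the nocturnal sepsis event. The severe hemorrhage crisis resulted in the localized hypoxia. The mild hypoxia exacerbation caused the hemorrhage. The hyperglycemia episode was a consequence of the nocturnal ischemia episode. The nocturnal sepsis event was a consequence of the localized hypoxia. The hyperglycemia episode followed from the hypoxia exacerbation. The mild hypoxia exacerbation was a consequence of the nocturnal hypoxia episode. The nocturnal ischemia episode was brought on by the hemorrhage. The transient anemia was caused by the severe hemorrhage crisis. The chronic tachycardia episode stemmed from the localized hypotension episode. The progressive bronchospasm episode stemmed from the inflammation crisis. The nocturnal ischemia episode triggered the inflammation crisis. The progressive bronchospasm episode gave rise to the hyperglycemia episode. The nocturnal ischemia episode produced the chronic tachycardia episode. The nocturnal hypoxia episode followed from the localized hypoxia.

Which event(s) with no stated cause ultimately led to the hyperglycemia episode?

the localized hypotension episode, the severe hemorrhage crisis

Tracing upstream from the hyperglycemia episode: the hyperglycemia episode ← the hypoxia exacerbation ← the chronic tachycardia episode ← the localized hypoxia ← the severe hemorrhage crisis.
A separate upstream branch: the hyperglycemia episode ← the hypoxia exacerbation ← the chronic tachycardia episode ← the localized hypotension episode.
Each of those chain origins has no stated cause.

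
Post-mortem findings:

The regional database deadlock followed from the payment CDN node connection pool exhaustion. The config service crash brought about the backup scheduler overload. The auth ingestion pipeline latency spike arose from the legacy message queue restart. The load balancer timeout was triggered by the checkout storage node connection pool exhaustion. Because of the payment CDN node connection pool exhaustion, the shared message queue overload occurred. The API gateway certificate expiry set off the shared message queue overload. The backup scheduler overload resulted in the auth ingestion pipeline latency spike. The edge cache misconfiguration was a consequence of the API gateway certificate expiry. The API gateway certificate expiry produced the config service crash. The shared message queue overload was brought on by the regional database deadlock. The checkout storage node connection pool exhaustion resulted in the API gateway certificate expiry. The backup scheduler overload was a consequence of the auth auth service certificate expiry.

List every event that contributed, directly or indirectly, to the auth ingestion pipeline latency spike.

Immediate causes of the auth ingestion pipeline latency spike: the legacy message queue restart, the backup scheduler overload.
Further upstream: the checkout storage node connection pool exhaustion, the API gateway certificate expiry, the auth auth service certificate expiry, the config service crash.

the API gateway certificate expiry, the auth auth service certificate expiry, the backup scheduler overload, the checkout storage node connection pool exhaustion, the config service crash, the legacy message queue restart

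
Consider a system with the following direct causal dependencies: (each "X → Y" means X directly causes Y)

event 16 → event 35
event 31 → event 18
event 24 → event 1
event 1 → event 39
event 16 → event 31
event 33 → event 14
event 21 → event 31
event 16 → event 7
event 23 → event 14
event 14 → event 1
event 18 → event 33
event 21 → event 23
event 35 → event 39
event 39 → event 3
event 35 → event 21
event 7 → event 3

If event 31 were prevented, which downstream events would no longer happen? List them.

event 18, event 33

Downstream of event 31: event 18, event 33, event 14, event 1, event 39, event 3.
Of those, still caused via another path: event 14, event 1, event 39, event 3.
The remainder have no surviving cause.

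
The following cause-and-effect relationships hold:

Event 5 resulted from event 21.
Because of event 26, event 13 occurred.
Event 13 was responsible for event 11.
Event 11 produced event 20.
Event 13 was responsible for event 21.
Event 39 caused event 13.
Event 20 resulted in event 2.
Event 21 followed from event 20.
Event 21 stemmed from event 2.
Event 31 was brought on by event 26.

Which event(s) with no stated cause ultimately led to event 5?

event 26, event 39

Tracing upstream from event 5: event 5 ← event 21 ← event 13 ← event 26.
A separate upstream branch: event 5 ← event 21 ← event 13 ← event 39.
Each of those chain origins has no stated cause.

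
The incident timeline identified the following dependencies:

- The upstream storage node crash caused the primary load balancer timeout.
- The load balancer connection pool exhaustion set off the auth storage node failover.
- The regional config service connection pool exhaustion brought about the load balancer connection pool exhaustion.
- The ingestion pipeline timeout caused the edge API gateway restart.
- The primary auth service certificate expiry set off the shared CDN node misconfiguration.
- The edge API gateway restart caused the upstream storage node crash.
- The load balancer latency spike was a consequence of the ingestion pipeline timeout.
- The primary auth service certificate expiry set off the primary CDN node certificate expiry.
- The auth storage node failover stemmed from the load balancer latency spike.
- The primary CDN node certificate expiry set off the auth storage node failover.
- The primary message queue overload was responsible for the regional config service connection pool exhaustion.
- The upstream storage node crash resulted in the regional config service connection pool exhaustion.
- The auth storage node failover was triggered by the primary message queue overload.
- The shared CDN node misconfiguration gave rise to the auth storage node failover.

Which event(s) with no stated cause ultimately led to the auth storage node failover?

the ingestion pipeline timeout, the primary auth service certificate expiry, the primary message queue overload

Tracing upstream from the auth storage node failover: the auth storage node failover ← the load balancer latency spike ← the ingestion pipeline timeout.
A separate upstream branch: the auth storage node failover ← the shared CDN node misconfiguration ← the primary auth service certificate expiry.
A separate upstream branch: the auth storage node failover ← the primary message queue overload.
Each of those chain origins has no stated cause.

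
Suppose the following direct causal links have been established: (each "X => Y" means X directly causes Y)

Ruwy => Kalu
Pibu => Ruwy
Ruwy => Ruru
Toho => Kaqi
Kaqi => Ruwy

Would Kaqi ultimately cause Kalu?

There is a causal chain: Kaqi → Ruwy → Kalu.

Yes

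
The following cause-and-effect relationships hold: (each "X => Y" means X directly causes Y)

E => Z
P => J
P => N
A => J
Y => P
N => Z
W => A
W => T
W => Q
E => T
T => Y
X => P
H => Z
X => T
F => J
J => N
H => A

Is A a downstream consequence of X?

No

X leads to T, Y, P, J, N, Z; A is not among them.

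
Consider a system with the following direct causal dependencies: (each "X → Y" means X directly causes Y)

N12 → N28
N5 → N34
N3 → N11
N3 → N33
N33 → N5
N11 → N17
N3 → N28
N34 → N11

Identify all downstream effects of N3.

Direct effects: N33, N28, N11.
2 steps out: N5, N17.
3 steps out: N34.
Not reachable from it: N12.

N11, N17, N28, N33, N34, N5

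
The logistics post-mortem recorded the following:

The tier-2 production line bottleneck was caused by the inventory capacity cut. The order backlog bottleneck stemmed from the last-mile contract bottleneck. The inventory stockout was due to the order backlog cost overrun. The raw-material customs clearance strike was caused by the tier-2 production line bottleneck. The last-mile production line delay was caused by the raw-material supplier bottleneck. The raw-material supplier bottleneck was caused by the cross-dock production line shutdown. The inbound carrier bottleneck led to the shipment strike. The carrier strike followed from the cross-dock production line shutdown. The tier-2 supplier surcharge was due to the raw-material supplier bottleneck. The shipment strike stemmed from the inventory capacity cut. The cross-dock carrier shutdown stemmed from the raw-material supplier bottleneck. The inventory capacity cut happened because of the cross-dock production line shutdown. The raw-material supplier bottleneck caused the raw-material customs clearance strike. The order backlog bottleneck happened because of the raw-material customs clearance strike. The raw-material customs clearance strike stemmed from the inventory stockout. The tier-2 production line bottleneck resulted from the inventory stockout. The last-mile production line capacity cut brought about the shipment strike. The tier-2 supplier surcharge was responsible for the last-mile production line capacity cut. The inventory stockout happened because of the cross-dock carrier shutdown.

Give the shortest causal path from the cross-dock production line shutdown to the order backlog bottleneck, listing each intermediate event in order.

the cross-dock production line shutdown → the raw-material supplier bottleneck
the raw-material supplier bottleneck → the raw-material customs clearance strike
the raw-material customs clearance strike → the order backlog bottleneck
Length: 3 steps.

the cross-dock production line shutdown → the raw-material supplier bottleneck → the raw-material customs clearance strike → the order backlog bottleneck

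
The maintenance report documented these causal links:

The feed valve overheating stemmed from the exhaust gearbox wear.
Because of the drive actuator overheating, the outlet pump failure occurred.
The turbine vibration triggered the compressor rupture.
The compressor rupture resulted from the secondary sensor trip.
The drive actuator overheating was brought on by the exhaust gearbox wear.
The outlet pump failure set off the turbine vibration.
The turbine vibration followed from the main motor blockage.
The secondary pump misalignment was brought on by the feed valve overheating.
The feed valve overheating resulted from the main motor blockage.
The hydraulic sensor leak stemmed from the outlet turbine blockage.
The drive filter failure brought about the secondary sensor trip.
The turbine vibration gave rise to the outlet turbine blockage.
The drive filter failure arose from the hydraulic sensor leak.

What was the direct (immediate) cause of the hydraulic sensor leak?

Upstream contributors include the exhaust gearbox wear, the drive actuator overheating, the main motor blockage, the outlet pump failure, the turbine vibration, but only the outlet turbine blockage feeds directly into the hydraulic sensor leak.

the outlet turbine blockage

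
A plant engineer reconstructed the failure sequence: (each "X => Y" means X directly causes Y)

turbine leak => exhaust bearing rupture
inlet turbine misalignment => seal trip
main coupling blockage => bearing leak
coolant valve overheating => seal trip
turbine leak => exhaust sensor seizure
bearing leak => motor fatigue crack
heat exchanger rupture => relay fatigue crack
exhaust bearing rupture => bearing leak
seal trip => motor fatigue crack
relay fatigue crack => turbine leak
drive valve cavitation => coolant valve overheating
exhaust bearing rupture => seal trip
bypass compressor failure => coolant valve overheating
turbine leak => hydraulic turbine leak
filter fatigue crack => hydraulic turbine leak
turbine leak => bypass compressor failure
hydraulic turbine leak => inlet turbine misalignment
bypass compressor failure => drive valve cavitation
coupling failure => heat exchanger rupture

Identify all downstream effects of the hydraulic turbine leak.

the inlet turbine misalignment, the motor fatigue crack, the seal trip

Direct effects: the inlet turbine misalignment.
2 steps out: the seal trip.
3 steps out: the motor fatigue crack.
Not reachable from it: the coupling failure, the heat exchanger rupture, the relay fatigue crack, the turbine leak, the filter fatigue crack, the bypass compressor failure, the drive valve cavitation, the exhaust sensor seizure, the coolant valve overheating, the exhaust bearing rupture, the main coupling blockage, the bearing leak.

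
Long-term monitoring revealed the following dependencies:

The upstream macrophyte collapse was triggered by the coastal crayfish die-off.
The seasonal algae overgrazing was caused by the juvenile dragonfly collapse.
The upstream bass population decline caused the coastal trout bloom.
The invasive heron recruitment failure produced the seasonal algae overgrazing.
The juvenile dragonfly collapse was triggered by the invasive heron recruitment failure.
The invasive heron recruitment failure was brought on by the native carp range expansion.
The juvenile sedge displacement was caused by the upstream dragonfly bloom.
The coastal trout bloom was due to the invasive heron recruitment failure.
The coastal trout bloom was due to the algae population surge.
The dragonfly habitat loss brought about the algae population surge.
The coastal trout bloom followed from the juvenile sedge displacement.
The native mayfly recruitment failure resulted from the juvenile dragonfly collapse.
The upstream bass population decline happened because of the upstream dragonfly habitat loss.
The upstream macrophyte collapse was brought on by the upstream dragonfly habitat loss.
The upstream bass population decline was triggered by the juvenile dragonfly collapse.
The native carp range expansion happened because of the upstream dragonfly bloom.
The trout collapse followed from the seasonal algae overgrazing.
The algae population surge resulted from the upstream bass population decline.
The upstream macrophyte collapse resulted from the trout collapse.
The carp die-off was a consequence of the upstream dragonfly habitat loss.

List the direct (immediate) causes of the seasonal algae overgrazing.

Upstream contributors include the upstream dragonfly bloom, the native carp range expansion, but only the invasive heron recruitment failure, the juvenile dragonfly collapse feed directly into the seasonal algae overgrazing.

the invasive heron recruitment failure, the juvenile dragonfly collapse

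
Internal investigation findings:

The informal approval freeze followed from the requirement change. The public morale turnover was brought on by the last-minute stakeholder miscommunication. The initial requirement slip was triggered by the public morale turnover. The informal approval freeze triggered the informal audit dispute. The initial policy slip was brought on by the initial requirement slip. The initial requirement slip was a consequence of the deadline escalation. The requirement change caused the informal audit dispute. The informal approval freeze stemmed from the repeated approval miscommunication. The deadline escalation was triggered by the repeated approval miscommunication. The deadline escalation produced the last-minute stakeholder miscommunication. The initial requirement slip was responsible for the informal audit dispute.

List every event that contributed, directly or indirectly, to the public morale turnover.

the deadline escalation, the last-minute stakeholder miscommunication, the repeated approval miscommunication

Immediate cause of the public morale turnover: the last-minute stakeholder miscommunication.
Further upstream: the repeated approval miscommunication, the deadline escalation.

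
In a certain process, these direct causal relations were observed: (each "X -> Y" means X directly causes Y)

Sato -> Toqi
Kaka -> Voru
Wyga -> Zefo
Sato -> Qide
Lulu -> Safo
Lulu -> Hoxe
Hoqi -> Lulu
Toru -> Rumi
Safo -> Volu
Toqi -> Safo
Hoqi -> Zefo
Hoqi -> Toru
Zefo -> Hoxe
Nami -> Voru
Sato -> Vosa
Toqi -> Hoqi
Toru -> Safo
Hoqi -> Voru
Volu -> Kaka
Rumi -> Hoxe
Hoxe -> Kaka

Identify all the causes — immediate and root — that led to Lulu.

Immediate cause of Lulu: Hoqi.
Further upstream: Sato, Toqi.

Hoqi, Sato, Toqi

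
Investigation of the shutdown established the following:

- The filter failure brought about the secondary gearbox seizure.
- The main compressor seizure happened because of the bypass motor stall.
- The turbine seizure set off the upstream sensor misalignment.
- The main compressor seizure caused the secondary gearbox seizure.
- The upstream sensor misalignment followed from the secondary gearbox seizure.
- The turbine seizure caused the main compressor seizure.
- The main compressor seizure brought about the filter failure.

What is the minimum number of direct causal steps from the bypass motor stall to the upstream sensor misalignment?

3

Shortest chain: the bypass motor stall → the main compressor seizure → the secondary gearbox seizure → the upstream sensor misalignment.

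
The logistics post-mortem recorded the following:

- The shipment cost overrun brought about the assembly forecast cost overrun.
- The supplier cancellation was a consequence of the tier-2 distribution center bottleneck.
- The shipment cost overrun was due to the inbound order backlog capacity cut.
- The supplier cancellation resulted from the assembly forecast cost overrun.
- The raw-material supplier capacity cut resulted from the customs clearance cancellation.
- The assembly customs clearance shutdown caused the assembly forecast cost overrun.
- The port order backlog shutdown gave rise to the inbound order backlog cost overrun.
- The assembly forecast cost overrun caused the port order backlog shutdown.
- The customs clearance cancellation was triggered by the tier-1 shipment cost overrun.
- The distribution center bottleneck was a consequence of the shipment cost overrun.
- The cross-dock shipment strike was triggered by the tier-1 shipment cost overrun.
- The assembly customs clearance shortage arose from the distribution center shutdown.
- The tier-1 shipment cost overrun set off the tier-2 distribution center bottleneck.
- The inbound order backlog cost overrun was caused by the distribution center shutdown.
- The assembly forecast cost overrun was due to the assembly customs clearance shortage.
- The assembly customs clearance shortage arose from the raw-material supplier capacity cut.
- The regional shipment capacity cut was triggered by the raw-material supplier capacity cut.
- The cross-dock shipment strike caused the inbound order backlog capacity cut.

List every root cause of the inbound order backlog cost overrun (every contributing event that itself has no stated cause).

the assembly customs clearance shutdown, the distribution center shutdown, the tier-1 shipment cost overrun

Tracing upstream from the inbound order backlog cost overrun: the inbound order backlog cost overrun ← the port order backlog shutdown ← the assembly forecast cost overrun ← the shipment cost overrun ← the inbound order backlog capacity cut ← the cross-dock shipment strike ← the tier-1 shipment cost overrun.
A separate upstream branch: the inbound order backlog cost overrun ← the distribution center shutdown.
A separate upstream branch: the inbound order backlog cost overrun ← the port order backlog shutdown ← the assembly forecast cost overrun ← the assembly customs clearance shutdown.
Each of those chain origins has no stated cause.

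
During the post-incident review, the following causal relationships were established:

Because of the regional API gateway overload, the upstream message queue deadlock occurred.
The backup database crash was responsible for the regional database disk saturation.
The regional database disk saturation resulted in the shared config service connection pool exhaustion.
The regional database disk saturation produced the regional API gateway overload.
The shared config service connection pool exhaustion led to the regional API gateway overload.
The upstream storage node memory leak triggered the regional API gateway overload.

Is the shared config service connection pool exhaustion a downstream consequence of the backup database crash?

Yes

There is a causal chain: the backup database crash → the regional database disk saturation → the shared config service connection pool exhaustion.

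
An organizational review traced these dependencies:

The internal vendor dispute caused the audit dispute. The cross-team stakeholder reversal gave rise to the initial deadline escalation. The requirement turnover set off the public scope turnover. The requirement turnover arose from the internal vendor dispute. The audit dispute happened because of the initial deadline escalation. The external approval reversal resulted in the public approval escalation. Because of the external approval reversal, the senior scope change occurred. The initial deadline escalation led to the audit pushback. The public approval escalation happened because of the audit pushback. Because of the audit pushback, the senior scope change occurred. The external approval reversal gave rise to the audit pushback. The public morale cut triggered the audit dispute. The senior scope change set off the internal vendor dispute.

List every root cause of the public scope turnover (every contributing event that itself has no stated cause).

Tracing upstream from the public scope turnover: the public scope turnover ← the requirement turnover ← the internal vendor dispute ← the senior scope change ← the audit pushback ← the initial deadline escalation ← the cross-team stakeholder reversal.
A separate upstream branch: the public scope turnover ← the requirement turnover ← the internal vendor dispute ← the senior scope change ← the external approval reversal.
Each of those chain origins has no stated cause.

the cross-team stakeholder reversal, the external approval reversal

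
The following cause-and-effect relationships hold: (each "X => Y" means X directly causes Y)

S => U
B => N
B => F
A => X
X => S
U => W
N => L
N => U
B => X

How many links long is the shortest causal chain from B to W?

Shortest chain: B → N → U → W.

3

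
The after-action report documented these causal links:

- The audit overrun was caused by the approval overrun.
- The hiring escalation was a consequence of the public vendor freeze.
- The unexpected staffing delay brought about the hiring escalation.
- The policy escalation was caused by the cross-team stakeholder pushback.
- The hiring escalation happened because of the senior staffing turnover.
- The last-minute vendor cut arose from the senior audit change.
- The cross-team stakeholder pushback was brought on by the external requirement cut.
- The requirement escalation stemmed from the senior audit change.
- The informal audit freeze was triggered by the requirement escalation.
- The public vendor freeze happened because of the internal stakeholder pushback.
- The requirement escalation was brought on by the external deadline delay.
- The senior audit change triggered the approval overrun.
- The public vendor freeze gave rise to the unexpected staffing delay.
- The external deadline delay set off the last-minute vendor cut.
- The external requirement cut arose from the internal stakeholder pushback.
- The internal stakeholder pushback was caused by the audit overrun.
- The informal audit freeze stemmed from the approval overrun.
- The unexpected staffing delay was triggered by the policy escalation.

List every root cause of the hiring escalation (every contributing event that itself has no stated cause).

Tracing upstream from the hiring escalation: the hiring escalation ← the public vendor freeze ← the internal stakeholder pushback ← the audit overrun ← the approval overrun ← the senior audit change.
A separate upstream branch: the hiring escalation ← the senior staffing turnover.
Each of those chain origins has no stated cause.

the senior audit change, the senior staffing turnover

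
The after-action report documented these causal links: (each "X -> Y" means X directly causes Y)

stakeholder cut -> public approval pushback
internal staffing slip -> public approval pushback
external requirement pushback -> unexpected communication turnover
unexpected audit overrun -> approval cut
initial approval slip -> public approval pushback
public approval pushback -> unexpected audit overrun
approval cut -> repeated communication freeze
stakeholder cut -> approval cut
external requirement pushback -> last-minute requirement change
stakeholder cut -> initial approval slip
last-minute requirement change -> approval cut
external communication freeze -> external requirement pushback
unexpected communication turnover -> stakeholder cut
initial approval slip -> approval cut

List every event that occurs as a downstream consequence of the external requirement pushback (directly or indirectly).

Direct effects: the last-minute requirement change, the unexpected communication turnover.
2 steps out: the stakeholder cut, the approval cut.
3 steps out: the initial approval slip, the public approval pushback, the repeated communication freeze.
4 steps out: the unexpected audit overrun.
Not reachable from it: the external communication freeze, the internal staffing slip.

the approval cut, the initial approval slip, the last-minute requirement change, the public approval pushback, the repeated communication freeze, the stakeholder cut, the unexpected audit overrun, the unexpected communication turnover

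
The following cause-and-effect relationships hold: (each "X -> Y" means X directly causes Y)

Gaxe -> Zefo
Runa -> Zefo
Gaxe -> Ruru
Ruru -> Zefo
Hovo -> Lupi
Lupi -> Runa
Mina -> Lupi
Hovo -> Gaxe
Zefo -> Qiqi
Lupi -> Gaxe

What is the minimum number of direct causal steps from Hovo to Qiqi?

3

Shortest chain: Hovo → Gaxe → Zefo → Qiqi.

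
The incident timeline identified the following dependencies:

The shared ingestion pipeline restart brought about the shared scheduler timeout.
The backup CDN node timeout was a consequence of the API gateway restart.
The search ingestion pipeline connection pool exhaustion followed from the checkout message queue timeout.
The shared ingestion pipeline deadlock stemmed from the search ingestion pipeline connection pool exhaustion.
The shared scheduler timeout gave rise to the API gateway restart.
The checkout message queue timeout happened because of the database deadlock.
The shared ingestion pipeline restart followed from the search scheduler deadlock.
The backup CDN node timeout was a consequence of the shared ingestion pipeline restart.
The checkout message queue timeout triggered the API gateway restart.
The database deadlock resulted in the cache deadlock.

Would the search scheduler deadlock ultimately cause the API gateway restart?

Yes

There is a causal chain: the search scheduler deadlock → the shared ingestion pipeline restart → the shared scheduler timeout → the API gateway restart.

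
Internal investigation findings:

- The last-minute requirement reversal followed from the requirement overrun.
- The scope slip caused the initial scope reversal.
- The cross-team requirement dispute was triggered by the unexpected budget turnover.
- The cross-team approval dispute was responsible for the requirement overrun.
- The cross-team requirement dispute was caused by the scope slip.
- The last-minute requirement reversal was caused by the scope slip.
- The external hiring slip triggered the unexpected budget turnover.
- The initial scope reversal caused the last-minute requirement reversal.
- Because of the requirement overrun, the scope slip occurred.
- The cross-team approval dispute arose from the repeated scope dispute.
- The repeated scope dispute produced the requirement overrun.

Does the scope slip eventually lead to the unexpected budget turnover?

No

The scope slip leads to the initial scope reversal, the last-minute requirement reversal, the cross-team requirement dispute; the unexpected budget turnover is not among them.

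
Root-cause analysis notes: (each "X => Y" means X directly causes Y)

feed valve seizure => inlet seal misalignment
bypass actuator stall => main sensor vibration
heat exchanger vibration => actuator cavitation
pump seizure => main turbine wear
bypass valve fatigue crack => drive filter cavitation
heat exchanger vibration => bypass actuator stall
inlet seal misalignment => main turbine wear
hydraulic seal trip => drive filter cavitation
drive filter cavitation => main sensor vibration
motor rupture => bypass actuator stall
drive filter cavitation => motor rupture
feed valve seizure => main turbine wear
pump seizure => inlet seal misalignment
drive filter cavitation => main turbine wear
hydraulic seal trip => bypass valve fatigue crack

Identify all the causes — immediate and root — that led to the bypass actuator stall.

the bypass valve fatigue crack, the drive filter cavitation, the heat exchanger vibration, the hydraulic seal trip, the motor rupture

Immediate causes of the bypass actuator stall: the heat exchanger vibration, the motor rupture.
Further upstream: the hydraulic seal trip, the bypass valve fatigue crack, the drive filter cavitation.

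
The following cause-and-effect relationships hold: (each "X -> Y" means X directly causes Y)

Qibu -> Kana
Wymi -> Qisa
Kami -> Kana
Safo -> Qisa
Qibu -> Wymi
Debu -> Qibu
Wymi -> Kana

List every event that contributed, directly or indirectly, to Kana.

Immediate causes of Kana: Kami, Qibu, Wymi.
Further upstream: Debu.

Debu, Kami, Qibu, Wymi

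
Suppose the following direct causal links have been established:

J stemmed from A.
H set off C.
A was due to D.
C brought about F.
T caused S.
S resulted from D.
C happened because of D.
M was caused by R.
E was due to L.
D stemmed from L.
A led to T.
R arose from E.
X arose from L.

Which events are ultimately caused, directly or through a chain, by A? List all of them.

J, S, T

Direct effects: J, T.
2 steps out: S.
Not reachable from it: L, X, E, D, C, R, F, M, H.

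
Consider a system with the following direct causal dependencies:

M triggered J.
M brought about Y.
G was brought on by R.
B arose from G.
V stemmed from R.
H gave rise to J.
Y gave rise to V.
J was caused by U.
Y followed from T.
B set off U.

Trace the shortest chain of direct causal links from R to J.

R → G
G → B
B → U
U → J
Length: 4 steps.

R → G → B → U → J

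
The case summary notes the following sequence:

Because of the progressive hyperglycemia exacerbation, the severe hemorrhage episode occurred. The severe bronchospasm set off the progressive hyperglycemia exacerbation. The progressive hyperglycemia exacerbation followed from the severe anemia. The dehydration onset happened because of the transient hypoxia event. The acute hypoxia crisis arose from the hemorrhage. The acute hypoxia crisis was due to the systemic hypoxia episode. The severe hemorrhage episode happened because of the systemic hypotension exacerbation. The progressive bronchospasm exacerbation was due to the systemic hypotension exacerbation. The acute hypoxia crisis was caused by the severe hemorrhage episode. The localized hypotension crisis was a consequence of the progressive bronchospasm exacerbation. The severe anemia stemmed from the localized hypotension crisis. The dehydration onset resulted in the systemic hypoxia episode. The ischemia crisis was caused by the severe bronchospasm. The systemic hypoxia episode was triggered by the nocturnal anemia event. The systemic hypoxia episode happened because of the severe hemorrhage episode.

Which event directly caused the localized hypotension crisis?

the progressive bronchospasm exacerbation

Upstream contributors include the systemic hypotension exacerbation, but only the progressive bronchospasm exacerbation feeds directly into the localized hypotension crisis.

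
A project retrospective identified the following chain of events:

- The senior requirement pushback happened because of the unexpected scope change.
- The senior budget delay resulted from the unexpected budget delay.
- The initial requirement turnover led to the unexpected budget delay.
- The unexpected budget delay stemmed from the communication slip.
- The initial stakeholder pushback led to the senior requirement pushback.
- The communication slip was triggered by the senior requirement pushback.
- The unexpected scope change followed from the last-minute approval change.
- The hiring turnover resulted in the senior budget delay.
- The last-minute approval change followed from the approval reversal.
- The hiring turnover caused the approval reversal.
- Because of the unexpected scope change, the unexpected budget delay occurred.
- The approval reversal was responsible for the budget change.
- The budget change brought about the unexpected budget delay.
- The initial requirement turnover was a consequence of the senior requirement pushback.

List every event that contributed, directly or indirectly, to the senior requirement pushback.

the approval reversal, the hiring turnover, the initial stakeholder pushback, the last-minute approval change, the unexpected scope change

Immediate causes of the senior requirement pushback: the initial stakeholder pushback, the unexpected scope change.
Further upstream: the hiring turnover, the approval reversal, the last-minute approval change.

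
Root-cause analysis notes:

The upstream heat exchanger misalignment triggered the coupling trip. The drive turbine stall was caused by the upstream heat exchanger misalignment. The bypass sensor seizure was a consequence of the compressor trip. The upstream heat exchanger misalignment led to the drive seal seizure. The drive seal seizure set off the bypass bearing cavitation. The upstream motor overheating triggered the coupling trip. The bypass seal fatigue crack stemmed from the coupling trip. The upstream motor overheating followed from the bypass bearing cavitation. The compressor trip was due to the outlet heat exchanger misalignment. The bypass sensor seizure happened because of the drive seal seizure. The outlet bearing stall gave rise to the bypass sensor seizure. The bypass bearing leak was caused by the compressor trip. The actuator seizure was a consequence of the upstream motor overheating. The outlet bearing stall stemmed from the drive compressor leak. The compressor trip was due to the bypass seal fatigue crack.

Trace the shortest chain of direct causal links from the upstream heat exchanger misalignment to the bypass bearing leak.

the upstream heat exchanger misalignment → the coupling trip → the bypass seal fatigue crack → the compressor trip → the bypass bearing leak

the upstream heat exchanger misalignment → the coupling trip
the coupling trip → the bypass seal fatigue crack
the bypass seal fatigue crack → the compressor trip
the compressor trip → the bypass bearing leak
Length: 4 steps.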